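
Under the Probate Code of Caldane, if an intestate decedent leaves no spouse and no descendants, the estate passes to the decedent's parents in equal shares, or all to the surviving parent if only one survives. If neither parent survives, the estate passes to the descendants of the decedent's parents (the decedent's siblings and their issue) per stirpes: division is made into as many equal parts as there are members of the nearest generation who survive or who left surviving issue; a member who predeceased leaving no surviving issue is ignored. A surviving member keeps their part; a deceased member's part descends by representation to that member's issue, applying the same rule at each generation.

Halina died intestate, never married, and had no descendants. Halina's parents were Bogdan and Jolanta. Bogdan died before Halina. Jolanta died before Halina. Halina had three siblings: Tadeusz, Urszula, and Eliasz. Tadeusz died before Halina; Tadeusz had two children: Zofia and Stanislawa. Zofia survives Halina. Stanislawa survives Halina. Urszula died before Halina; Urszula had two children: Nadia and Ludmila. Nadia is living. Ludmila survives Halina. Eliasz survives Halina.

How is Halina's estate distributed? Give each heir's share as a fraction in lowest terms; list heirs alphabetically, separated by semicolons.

Neither parent survives and there are no descendants, so the estate passes to Halina's siblings and their issue per stirpes.
The estate is divided into 3 equal shares of 1/3 among Tadeusz, Urszula, Eliasz.
Tadeusz predeceased; the 1/3 allotted to Tadeusz's branch passes to Tadeusz's issue by representation.
The 1/3 is divided into 2 equal shares of 1/6 among Zofia, Stanislawa.
Zofia is living and takes 1/6.
Stanislawa is living and takes 1/6.
Urszula predeceased; the 1/3 allotted to Urszula's branch passes to Urszula's issue by representation.
The 1/3 is divided into 2 equal shares of 1/6 among Nadia, Ludmila.
Nadia is living and takes 1/6.
Ludmila is living and takes 1/6.
Eliasz is living and takes 1/3.

Eliasz 1/3; Ludmila 1/6; Nadia 1/6; Stanislawa 1/6; Zofia 1/6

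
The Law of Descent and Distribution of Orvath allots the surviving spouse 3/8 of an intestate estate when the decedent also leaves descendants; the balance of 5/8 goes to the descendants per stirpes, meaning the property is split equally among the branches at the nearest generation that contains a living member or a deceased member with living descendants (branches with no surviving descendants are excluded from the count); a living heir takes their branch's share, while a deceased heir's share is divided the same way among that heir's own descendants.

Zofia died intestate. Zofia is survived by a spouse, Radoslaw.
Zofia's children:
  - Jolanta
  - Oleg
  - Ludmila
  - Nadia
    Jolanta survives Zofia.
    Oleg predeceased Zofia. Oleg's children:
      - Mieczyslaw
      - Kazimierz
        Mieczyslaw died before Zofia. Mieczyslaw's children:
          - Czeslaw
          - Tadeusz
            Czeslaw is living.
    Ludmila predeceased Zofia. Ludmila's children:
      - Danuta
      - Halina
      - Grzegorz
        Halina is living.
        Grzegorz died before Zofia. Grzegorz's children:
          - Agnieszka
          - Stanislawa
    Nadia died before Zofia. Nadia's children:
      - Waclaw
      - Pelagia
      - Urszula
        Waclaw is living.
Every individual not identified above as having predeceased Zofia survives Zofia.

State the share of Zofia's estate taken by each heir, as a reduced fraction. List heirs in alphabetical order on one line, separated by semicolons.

Agnieszka 5/192; Czeslaw 5/128; Danuta 5/96; Halina 5/96; Jolanta 5/32; Kazimierz 5/64; Pelagia 5/96; Radoslaw 3/8; Stanislawa 5/192; Tadeusz 5/128; Urszula 5/96; Waclaw 5/96

Radoslaw, as surviving spouse, takes 3/8.
The remaining 5/8 passes to Zofia's descendants per stirpes.
The 5/8 is divided into 4 equal shares of 5/32 among Jolanta, Oleg, Ludmila, Nadia.
Jolanta is living and takes 5/32.
Oleg predeceased; the 5/32 allotted to Oleg's branch passes to Oleg's issue by representation.
The 5/32 is divided into 2 equal shares of 5/64 among Mieczyslaw, Kazimierz.
Mieczyslaw predeceased; the 5/64 allotted to Mieczyslaw's branch passes to Mieczyslaw's issue by representation.
The 5/64 is divided into 2 equal shares of 5/128 among Czeslaw, Tadeusz.
Czeslaw is living and takes 5/128.
Tadeusz is living and takes 5/128.
Kazimierz is living and takes 5/64.
Ludmila predeceased; the 5/32 allotted to Ludmila's branch passes to Ludmila's issue by representation.
The 5/32 is divided into 3 equal shares of 5/96 among Danuta, Halina, Grzegorz.
Danuta is living and takes 5/96.
Halina is living and takes 5/96.
Grzegorz predeceased; the 5/96 allotted to Grzegorz's branch passes to Grzegorz's issue by representation.
The 5/96 is divided into 2 equal shares of 5/192 among Agnieszka, Stanislawa.
Agnieszka is living and takes 5/192.
Stanislawa is living and takes 5/192.
Nadia predeceased; the 5/32 allotted to Nadia's branch passes to Nadia's issue by representation.
The 5/32 is divided into 3 equal shares of 5/96 among Waclaw, Pelagia, Urszula.
Waclaw is living and takes 5/96.
Pelagia is living and takes 5/96.
Urszula is living and takes 5/96.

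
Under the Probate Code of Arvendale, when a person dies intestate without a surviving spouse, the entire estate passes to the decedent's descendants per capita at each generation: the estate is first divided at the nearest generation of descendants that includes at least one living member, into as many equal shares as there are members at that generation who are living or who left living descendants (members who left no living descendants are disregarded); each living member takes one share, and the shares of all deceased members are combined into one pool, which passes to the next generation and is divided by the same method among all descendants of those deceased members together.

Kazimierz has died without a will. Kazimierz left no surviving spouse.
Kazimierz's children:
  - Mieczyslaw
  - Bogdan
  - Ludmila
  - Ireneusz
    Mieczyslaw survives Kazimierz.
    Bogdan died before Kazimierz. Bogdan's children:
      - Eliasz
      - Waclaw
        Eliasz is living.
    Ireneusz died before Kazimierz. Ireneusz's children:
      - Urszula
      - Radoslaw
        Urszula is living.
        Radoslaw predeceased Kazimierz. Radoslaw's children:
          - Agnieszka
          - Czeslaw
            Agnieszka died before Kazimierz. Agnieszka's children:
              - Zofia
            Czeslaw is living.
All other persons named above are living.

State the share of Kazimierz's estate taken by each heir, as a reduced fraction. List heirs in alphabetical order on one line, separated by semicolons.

There is no surviving spouse, so the entire estate passes to Kazimierz's descendants per capita at each generation.
At generation 1 (Mieczyslaw, Bogdan, Ludmila, Ireneusz) there are 4 shares of (1)/4 = 1/4 each.
Living: Mieczyslaw and Ludmila — each takes 1/4.
Deceased: Bogdan and Ireneusz. Their combined 1/2 is pooled and carried to generation 2.
At generation 2 (Eliasz, Waclaw, Urszula, Radoslaw) there are 4 shares of (1/2)/4 = 1/8 each.
Living: Eliasz, Waclaw, and Urszula — each takes 1/8.
Deceased: Radoslaw. That 1/8 share is carried to generation 3.
At generation 3 (Agnieszka, Czeslaw) there are 2 shares of (1/8)/2 = 1/16 each.
Living: Czeslaw — each takes 1/16.
Deceased: Agnieszka. That 1/16 share is carried to generation 4.
At generation 4 (Zofia) there are 1 shares of (1/16)/1 = 1/16 each.
Living: Zofia — each takes 1/16.

Czeslaw 1/16; Eliasz 1/8; Ludmila 1/4; Mieczyslaw 1/4; Urszula 1/8; Waclaw 1/8; Zofia 1/16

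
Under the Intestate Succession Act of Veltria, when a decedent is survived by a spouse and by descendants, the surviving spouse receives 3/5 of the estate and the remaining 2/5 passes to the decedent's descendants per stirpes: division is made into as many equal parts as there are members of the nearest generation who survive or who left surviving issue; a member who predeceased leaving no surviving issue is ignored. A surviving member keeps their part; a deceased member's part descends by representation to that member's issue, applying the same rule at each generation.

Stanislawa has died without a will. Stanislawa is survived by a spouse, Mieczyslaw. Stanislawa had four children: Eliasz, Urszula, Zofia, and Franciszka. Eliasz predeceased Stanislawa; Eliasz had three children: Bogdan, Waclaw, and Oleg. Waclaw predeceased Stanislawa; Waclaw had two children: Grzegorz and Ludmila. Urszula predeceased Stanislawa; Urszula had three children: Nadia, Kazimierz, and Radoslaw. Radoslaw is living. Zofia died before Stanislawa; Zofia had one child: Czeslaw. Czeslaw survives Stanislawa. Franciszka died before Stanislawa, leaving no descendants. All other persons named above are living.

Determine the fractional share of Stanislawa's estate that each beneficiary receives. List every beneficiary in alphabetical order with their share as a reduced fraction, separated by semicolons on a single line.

Mieczyslaw, as surviving spouse, takes 3/5.
The remaining 2/5 passes to Stanislawa's descendants per stirpes.
Franciszka left no surviving issue, so that branch lapses and is disregarded.
The 2/5 is divided into 3 equal shares of 2/15 among Eliasz, Urszula, Zofia.
Eliasz predeceased; the 2/15 allotted to Eliasz's branch passes to Eliasz's issue by representation.
The 2/15 is divided into 3 equal shares of 2/45 among Bogdan, Waclaw, Oleg.
Bogdan is living and takes 2/45.
Waclaw predeceased; the 2/45 allotted to Waclaw's branch passes to Waclaw's issue by representation.
The 2/45 is divided into 2 equal shares of 1/45 among Grzegorz, Ludmila.
Grzegorz is living and takes 1/45.
Ludmila is living and takes 1/45.
Oleg is living and takes 2/45.
Urszula predeceased; the 2/15 allotted to Urszula's branch passes to Urszula's issue by representation.
The 2/15 is divided into 3 equal shares of 2/45 among Nadia, Kazimierz, Radoslaw.
Nadia is living and takes 2/45.
Kazimierz is living and takes 2/45.
Radoslaw is living and takes 2/45.
Zofia predeceased; the 2/15 allotted to Zofia's branch passes to Zofia's issue by representation.
Czeslaw is the sole taker at this level and receives the full 2/15.

Bogdan 2/45; Czeslaw 2/15; Grzegorz 1/45; Kazimierz 2/45; Ludmila 1/45; Mieczyslaw 3/5; Nadia 2/45; Oleg 2/45; Radoslaw 2/45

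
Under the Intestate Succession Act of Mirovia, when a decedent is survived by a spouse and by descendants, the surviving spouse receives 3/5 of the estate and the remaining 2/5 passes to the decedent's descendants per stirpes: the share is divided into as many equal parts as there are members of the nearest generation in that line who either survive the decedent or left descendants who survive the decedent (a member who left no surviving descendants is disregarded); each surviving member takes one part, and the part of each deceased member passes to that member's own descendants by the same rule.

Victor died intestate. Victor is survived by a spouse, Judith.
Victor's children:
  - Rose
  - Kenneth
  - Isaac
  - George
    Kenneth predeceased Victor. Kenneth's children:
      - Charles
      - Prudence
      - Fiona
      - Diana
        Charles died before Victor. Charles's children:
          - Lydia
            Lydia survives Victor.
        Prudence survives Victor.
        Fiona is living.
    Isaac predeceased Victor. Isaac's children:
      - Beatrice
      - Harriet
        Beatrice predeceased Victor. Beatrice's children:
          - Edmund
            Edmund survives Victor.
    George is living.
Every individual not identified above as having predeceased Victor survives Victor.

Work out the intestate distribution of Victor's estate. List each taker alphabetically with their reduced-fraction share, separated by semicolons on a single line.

Judith, as surviving spouse, takes 3/5.
The remaining 2/5 passes to Victor's descendants per stirpes.
The 2/5 is divided into 4 equal shares of 1/10 among Rose, Kenneth, Isaac, George.
Rose is living and takes 1/10.
Kenneth predeceased; the 1/10 allotted to Kenneth's branch passes to Kenneth's issue by representation.
The 1/10 is divided into 4 equal shares of 1/40 among Charles, Prudence, Fiona, Diana.
Charles predeceased; the 1/40 allotted to Charles's branch passes to Charles's issue by representation.
Lydia is the sole taker at this level and receives the full 1/40.
Prudence is living and takes 1/40.
Fiona is living and takes 1/40.
Diana is living and takes 1/40.
Isaac predeceased; the 1/10 allotted to Isaac's branch passes to Isaac's issue by representation.
The 1/10 is divided into 2 equal shares of 1/20 among Beatrice, Harriet.
Beatrice predeceased; the 1/20 allotted to Beatrice's branch passes to Beatrice's issue by representation.
Edmund is the sole taker at this level and receives the full 1/20.
Harriet is living and takes 1/20.
George is living and takes 1/10.

Diana 1/40; Edmund 1/20; Fiona 1/40; George 1/10; Harriet 1/20; Judith 3/5; Lydia 1/40; Prudence 1/40; Rose 1/10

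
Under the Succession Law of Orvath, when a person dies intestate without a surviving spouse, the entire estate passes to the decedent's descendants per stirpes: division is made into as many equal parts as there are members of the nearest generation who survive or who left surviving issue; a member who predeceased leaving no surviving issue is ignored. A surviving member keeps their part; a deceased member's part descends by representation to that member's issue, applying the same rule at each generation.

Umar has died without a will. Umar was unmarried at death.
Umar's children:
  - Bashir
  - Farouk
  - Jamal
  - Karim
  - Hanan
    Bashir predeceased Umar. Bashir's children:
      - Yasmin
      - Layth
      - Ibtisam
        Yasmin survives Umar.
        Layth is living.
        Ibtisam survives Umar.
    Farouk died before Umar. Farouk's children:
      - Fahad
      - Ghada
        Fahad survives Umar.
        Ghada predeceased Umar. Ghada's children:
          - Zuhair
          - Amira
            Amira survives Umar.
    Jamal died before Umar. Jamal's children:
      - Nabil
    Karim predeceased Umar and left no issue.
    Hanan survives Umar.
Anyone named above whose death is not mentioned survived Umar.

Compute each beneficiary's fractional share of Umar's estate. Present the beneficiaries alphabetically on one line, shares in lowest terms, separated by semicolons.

There is no surviving spouse, so the entire estate passes to Umar's descendants per stirpes.
Karim left no surviving issue, so that branch lapses and is disregarded.
The estate is divided into 4 equal shares of 1/4 among Bashir, Farouk, Jamal, Hanan.
Bashir predeceased; the 1/4 allotted to Bashir's branch passes to Bashir's issue by representation.
The 1/4 is divided into 3 equal shares of 1/12 among Yasmin, Layth, Ibtisam.
Yasmin is living and takes 1/12.
Layth is living and takes 1/12.
Ibtisam is living and takes 1/12.
Farouk predeceased; the 1/4 allotted to Farouk's branch passes to Farouk's issue by representation.
The 1/4 is divided into 2 equal shares of 1/8 among Fahad, Ghada.
Fahad is living and takes 1/8.
Ghada predeceased; the 1/8 allotted to Ghada's branch passes to Ghada's issue by representation.
The 1/8 is divided into 2 equal shares of 1/16 among Zuhair, Amira.
Zuhair is living and takes 1/16.
Amira is living and takes 1/16.
Jamal predeceased; the 1/4 allotted to Jamal's branch passes to Jamal's issue by representation.
Nabil is the sole taker at this level and receives the full 1/4.
Hanan is living and takes 1/4.

Amira 1/16; Fahad 1/8; Hanan 1/4; Ibtisam 1/12; Layth 1/12; Nabil 1/4; Yasmin 1/12; Zuhair 1/16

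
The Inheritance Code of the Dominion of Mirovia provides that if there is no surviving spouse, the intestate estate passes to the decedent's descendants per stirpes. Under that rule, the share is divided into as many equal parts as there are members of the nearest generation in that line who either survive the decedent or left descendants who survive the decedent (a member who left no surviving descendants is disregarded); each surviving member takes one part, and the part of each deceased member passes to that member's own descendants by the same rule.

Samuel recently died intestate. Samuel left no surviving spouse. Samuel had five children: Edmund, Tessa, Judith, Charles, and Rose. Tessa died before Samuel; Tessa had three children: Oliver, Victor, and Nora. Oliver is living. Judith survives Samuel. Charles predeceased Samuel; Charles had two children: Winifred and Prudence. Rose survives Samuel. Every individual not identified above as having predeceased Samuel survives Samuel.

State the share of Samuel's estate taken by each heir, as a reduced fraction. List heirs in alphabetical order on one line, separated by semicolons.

Edmund 1/5; Judith 1/5; Nora 1/15; Oliver 1/15; Prudence 1/10; Rose 1/5; Victor 1/15; Winifred 1/10

There is no surviving spouse, so the entire estate passes to Samuel's descendants per stirpes.
The estate is divided into 5 equal shares of 1/5 among Edmund, Tessa, Judith, Charles, Rose.
Edmund is living and takes 1/5.
Tessa predeceased; the 1/5 allotted to Tessa's branch passes to Tessa's issue by representation.
The 1/5 is divided into 3 equal shares of 1/15 among Oliver, Victor, Nora.
Oliver is living and takes 1/15.
Victor is living and takes 1/15.
Nora is living and takes 1/15.
Judith is living and takes 1/5.
Charles predeceased; the 1/5 allotted to Charles's branch passes to Charles's issue by representation.
The 1/5 is divided into 2 equal shares of 1/10 among Winifred, Prudence.
Winifred is living and takes 1/10.
Prudence is living and takes 1/10.
Rose is living and takes 1/5.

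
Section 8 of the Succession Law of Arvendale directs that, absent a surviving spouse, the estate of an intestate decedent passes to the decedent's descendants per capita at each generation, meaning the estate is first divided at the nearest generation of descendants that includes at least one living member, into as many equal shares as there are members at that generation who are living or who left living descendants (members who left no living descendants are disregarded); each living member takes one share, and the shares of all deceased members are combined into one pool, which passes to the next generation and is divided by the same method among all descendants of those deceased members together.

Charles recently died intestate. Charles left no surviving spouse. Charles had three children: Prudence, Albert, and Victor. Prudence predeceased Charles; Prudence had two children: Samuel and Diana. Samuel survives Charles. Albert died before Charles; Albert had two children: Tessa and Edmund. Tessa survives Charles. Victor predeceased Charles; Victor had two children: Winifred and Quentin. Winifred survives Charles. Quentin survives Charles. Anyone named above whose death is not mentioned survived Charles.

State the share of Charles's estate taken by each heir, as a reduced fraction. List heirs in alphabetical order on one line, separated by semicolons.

There is no surviving spouse, so the entire estate passes to Charles's descendants per capita at each generation.
No one at generation 1 (Prudence, Albert, Victor) is living; moving to the next generation.
At generation 2 (Samuel, Diana, Tessa, Edmund, Winifred, Quentin) there are 6 shares of (1)/6 = 1/6 each.
Living: Samuel, Diana, Tessa, Edmund, Winifred, and Quentin — each takes 1/6.

Diana 1/6; Edmund 1/6; Quentin 1/6; Samuel 1/6; Tessa 1/6; Winifred 1/6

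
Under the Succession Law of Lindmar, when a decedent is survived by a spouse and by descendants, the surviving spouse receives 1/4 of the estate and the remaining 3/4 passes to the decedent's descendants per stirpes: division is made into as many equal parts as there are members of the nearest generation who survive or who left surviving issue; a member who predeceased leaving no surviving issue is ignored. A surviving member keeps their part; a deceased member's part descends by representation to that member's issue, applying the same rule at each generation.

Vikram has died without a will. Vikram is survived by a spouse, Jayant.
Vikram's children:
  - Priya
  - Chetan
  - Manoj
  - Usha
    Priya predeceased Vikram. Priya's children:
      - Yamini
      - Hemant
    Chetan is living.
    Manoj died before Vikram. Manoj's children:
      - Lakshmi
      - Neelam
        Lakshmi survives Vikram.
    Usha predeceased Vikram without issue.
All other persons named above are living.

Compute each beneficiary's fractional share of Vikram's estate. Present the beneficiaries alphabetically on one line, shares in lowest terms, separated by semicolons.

Chetan 1/4; Hemant 1/8; Jayant 1/4; Lakshmi 1/8; Neelam 1/8; Yamini 1/8

Jayant, as surviving spouse, takes 1/4.
The remaining 3/4 passes to Vikram's descendants per stirpes.
Usha left no surviving issue, so that branch lapses and is disregarded.
The 3/4 is divided into 3 equal shares of 1/4 among Priya, Chetan, Manoj.
Priya predeceased; the 1/4 allotted to Priya's branch passes to Priya's issue by representation.
The 1/4 is divided into 2 equal shares of 1/8 among Yamini, Hemant.
Yamini is living and takes 1/8.
Hemant is living and takes 1/8.
Chetan is living and takes 1/4.
Manoj predeceased; the 1/4 allotted to Manoj's branch passes to Manoj's issue by representation.
The 1/4 is divided into 2 equal shares of 1/8 among Lakshmi, Neelam.
Lakshmi is living and takes 1/8.
Neelam is living and takes 1/8.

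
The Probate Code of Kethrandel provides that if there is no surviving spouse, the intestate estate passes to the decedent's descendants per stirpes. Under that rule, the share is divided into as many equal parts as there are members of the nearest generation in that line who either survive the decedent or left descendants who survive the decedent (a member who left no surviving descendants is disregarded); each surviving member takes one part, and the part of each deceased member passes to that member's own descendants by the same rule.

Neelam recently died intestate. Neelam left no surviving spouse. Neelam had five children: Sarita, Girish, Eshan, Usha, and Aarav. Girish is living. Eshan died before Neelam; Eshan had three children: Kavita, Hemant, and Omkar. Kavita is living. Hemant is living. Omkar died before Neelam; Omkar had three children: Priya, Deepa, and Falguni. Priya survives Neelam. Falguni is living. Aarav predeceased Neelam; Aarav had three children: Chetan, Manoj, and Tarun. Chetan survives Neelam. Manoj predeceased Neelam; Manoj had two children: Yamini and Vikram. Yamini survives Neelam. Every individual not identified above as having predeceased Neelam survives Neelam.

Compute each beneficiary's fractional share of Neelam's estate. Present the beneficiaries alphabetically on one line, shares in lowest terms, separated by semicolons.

Chetan 1/15; Deepa 1/45; Falguni 1/45; Girish 1/5; Hemant 1/15; Kavita 1/15; Priya 1/45; Sarita 1/5; Tarun 1/15; Usha 1/5; Vikram 1/30; Yamini 1/30

There is no surviving spouse, so the entire estate passes to Neelam's descendants per stirpes.
The estate is divided into 5 equal shares of 1/5 among Sarita, Girish, Eshan, Usha, Aarav.
Sarita is living and takes 1/5.
Girish is living and takes 1/5.
Eshan predeceased; the 1/5 allotted to Eshan's branch passes to Eshan's issue by representation.
The 1/5 is divided into 3 equal shares of 1/15 among Kavita, Hemant, Omkar.
Kavita is living and takes 1/15.
Hemant is living and takes 1/15.
Omkar predeceased; the 1/15 allotted to Omkar's branch passes to Omkar's issue by representation.
The 1/15 is divided into 3 equal shares of 1/45 among Priya, Deepa, Falguni.
Priya is living and takes 1/45.
Deepa is living and takes 1/45.
Falguni is living and takes 1/45.
Usha is living and takes 1/5.
Aarav predeceased; the 1/5 allotted to Aarav's branch passes to Aarav's issue by representation.
The 1/5 is divided into 3 equal shares of 1/15 among Chetan, Manoj, Tarun.
Chetan is living and takes 1/15.
Manoj predeceased; the 1/15 allotted to Manoj's branch passes to Manoj's issue by representation.
The 1/15 is divided into 2 equal shares of 1/30 among Yamini, Vikram.
Yamini is living and takes 1/30.
Vikram is living and takes 1/30.
Tarun is living and takes 1/15.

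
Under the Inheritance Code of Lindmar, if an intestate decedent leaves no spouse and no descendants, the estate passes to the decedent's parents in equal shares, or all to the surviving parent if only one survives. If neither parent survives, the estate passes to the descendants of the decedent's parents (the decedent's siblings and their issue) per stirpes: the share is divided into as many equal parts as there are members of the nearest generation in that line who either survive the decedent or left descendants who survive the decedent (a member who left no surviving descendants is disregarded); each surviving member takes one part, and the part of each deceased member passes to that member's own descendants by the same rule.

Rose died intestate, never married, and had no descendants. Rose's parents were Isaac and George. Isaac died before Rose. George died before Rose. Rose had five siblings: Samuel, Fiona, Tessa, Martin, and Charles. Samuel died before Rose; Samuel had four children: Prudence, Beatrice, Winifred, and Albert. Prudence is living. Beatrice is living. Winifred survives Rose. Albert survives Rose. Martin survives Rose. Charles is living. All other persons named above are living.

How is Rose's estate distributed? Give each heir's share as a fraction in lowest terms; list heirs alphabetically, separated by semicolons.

Neither parent survives and there are no descendants, so the estate passes to Rose's siblings and their issue per stirpes.
The estate is divided into 5 equal shares of 1/5 among Samuel, Fiona, Tessa, Martin, Charles.
Samuel predeceased; the 1/5 allotted to Samuel's branch passes to Samuel's issue by representation.
The 1/5 is divided into 4 equal shares of 1/20 among Prudence, Beatrice, Winifred, Albert.
Prudence is living and takes 1/20.
Beatrice is living and takes 1/20.
Winifred is living and takes 1/20.
Albert is living and takes 1/20.
Fiona is living and takes 1/5.
Tessa is living and takes 1/5.
Martin is living and takes 1/5.
Charles is living and takes 1/5.

Albert 1/20; Beatrice 1/20; Charles 1/5; Fiona 1/5; Martin 1/5; Prudence 1/20; Tessa 1/5; Winifred 1/20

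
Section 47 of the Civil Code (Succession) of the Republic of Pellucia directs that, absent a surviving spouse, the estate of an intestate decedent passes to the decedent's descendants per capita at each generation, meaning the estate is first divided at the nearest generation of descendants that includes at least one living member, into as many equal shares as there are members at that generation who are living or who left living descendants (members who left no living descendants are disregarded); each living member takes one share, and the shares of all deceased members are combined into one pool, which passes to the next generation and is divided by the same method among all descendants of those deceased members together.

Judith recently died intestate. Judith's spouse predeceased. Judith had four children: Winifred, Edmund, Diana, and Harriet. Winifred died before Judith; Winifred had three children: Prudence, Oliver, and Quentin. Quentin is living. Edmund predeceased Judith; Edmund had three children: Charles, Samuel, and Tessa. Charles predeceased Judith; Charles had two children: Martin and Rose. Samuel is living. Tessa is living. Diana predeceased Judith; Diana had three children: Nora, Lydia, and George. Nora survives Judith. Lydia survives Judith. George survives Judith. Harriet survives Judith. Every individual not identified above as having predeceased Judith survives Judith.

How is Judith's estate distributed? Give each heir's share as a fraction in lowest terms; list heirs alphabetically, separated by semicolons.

There is no surviving spouse, so the entire estate passes to Judith's descendants per capita at each generation.
At generation 1 (Winifred, Edmund, Diana, Harriet) there are 4 shares of (1)/4 = 1/4 each.
Living: Harriet — each takes 1/4.
Deceased: Winifred, Edmund, and Diana. Their combined 3/4 is pooled and carried to generation 2.
At generation 2 (Prudence, Oliver, Quentin, Charles, Samuel, Tessa, Nora, Lydia, George) there are 9 shares of (3/4)/9 = 1/12 each.
Living: Prudence, Oliver, Quentin, Samuel, Tessa, Nora, Lydia, and George — each takes 1/12.
Deceased: Charles. That 1/12 share is carried to generation 3.
At generation 3 (Martin, Rose) there are 2 shares of (1/12)/2 = 1/24 each.
Living: Martin and Rose — each takes 1/24.

George 1/12; Harriet 1/4; Lydia 1/12; Martin 1/24; Nora 1/12; Oliver 1/12; Prudence 1/12; Quentin 1/12; Rose 1/24; Samuel 1/12; Tessa 1/12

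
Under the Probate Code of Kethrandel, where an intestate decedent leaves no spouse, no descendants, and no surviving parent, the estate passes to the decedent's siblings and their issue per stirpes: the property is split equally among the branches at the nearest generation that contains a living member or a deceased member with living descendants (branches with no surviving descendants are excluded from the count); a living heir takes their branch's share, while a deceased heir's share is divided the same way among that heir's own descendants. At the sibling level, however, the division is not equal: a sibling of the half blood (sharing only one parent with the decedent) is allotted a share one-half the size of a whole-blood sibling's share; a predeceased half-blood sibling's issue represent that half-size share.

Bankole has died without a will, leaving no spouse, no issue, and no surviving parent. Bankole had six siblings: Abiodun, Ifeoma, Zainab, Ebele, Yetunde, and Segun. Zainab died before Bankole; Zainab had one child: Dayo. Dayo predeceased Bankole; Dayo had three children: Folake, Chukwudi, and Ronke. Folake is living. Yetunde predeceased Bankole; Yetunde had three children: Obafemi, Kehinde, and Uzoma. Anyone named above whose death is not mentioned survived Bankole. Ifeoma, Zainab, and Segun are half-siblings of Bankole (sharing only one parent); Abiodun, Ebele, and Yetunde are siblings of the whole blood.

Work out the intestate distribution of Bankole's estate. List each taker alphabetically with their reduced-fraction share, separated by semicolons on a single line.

No spouse, descendants, or parent survives, so the estate passes to Bankole's siblings per stirpes.
Half-blood siblings count for one-half the weight of whole-blood siblings at the initial division.
Dividing 1 in proportion to weights (total weight 9/2): Abiodun (weight 1) → 2/9; Ifeoma (weight 1/2) → 1/9; Zainab (weight 1/2) → 1/9; Ebele (weight 1) → 2/9; Yetunde (weight 1) → 2/9; Segun (weight 1/2) → 1/9.
Abiodun is living and takes 2/9.
Ifeoma is living and takes 1/9.
Zainab predeceased; the 1/9 allotted to Zainab's branch passes to Zainab's issue by representation.
Dayo's line is the sole branch at this level, so the full 1/9 passes to Dayo's issue by representation.
The 1/9 is divided into 3 equal shares of 1/27 among Folake, Chukwudi, Ronke.
Folake is living and takes 1/27.
Chukwudi is living and takes 1/27.
Ronke is living and takes 1/27.
Ebele is living and takes 2/9.
Yetunde predeceased; the 2/9 allotted to Yetunde's branch passes to Yetunde's issue by representation.
The 2/9 is divided into 3 equal shares of 2/27 among Obafemi, Kehinde, Uzoma.
Obafemi is living and takes 2/27.
Kehinde is living and takes 2/27.
Uzoma is living and takes 2/27.
Segun is living and takes 1/9.

Abiodun 2/9; Chukwudi 1/27; Ebele 2/9; Folake 1/27; Ifeoma 1/9; Kehinde 2/27; Obafemi 2/27; Ronke 1/27; Segun 1/9; Uzoma 2/27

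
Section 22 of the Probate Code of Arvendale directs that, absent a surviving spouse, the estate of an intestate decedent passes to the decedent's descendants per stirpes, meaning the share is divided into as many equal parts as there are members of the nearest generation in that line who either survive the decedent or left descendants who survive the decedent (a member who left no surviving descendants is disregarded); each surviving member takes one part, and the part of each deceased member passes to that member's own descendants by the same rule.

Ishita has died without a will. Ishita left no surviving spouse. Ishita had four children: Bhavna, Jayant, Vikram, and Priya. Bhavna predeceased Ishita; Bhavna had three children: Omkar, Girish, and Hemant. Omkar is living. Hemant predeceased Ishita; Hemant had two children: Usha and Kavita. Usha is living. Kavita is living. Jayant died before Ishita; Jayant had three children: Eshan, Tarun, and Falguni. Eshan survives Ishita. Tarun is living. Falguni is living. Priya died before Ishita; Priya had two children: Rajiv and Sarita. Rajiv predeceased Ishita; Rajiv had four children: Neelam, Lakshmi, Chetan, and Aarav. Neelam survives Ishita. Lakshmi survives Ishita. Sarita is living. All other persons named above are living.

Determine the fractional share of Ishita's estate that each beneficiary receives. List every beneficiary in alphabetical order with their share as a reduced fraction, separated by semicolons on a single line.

Aarav 1/32; Chetan 1/32; Eshan 1/12; Falguni 1/12; Girish 1/12; Kavita 1/24; Lakshmi 1/32; Neelam 1/32; Omkar 1/12; Sarita 1/8; Tarun 1/12; Usha 1/24; Vikram 1/4

There is no surviving spouse, so the entire estate passes to Ishita's descendants per stirpes.
The estate is divided into 4 equal shares of 1/4 among Bhavna, Jayant, Vikram, Priya.
Bhavna predeceased; the 1/4 allotted to Bhavna's branch passes to Bhavna's issue by representation.
The 1/4 is divided into 3 equal shares of 1/12 among Omkar, Girish, Hemant.
Omkar is living and takes 1/12.
Girish is living and takes 1/12.
Hemant predeceased; the 1/12 allotted to Hemant's branch passes to Hemant's issue by representation.
The 1/12 is divided into 2 equal shares of 1/24 among Usha, Kavita.
Usha is living and takes 1/24.
Kavita is living and takes 1/24.
Jayant predeceased; the 1/4 allotted to Jayant's branch passes to Jayant's issue by representation.
The 1/4 is divided into 3 equal shares of 1/12 among Eshan, Tarun, Falguni.
Eshan is living and takes 1/12.
Tarun is living and takes 1/12.
Falguni is living and takes 1/12.
Vikram is living and takes 1/4.
Priya predeceased; the 1/4 allotted to Priya's branch passes to Priya's issue by representation.
The 1/4 is divided into 2 equal shares of 1/8 among Rajiv, Sarita.
Rajiv predeceased; the 1/8 allotted to Rajiv's branch passes to Rajiv's issue by representation.
The 1/8 is divided into 4 equal shares of 1/32 among Neelam, Lakshmi, Chetan, Aarav.
Neelam is living and takes 1/32.
Lakshmi is living and takes 1/32.
Chetan is living and takes 1/32.
Aarav is living and takes 1/32.
Sarita is living and takes 1/8.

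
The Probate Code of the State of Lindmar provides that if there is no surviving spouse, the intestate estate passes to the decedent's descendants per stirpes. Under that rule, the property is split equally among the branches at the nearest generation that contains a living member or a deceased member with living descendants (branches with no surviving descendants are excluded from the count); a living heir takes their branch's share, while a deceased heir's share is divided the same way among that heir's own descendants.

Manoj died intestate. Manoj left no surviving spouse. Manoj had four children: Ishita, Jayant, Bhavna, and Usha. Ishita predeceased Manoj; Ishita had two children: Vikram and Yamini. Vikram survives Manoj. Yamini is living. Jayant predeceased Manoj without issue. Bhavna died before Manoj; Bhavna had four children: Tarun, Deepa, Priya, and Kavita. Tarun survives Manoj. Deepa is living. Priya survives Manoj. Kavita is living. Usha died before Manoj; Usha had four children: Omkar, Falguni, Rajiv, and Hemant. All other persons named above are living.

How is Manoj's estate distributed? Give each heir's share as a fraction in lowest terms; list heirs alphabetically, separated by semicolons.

There is no surviving spouse, so the entire estate passes to Manoj's descendants per stirpes.
Jayant left no surviving issue, so that branch lapses and is disregarded.
The estate is divided into 3 equal shares of 1/3 among Ishita, Bhavna, Usha.
Ishita predeceased; the 1/3 allotted to Ishita's branch passes to Ishita's issue by representation.
The 1/3 is divided into 2 equal shares of 1/6 among Vikram, Yamini.
Vikram is living and takes 1/6.
Yamini is living and takes 1/6.
Bhavna predeceased; the 1/3 allotted to Bhavna's branch passes to Bhavna's issue by representation.
The 1/3 is divided into 4 equal shares of 1/12 among Tarun, Deepa, Priya, Kavita.
Tarun is living and takes 1/12.
Deepa is living and takes 1/12.
Priya is living and takes 1/12.
Kavita is living and takes 1/12.
Usha predeceased; the 1/3 allotted to Usha's branch passes to Usha's issue by representation.
The 1/3 is divided into 4 equal shares of 1/12 among Omkar, Falguni, Rajiv, Hemant.
Omkar is living and takes 1/12.
Falguni is living and takes 1/12.
Rajiv is living and takes 1/12.
Hemant is living and takes 1/12.

Deepa 1/12; Falguni 1/12; Hemant 1/12; Kavita 1/12; Omkar 1/12; Priya 1/12; Rajiv 1/12; Tarun 1/12; Vikram 1/6; Yamini 1/6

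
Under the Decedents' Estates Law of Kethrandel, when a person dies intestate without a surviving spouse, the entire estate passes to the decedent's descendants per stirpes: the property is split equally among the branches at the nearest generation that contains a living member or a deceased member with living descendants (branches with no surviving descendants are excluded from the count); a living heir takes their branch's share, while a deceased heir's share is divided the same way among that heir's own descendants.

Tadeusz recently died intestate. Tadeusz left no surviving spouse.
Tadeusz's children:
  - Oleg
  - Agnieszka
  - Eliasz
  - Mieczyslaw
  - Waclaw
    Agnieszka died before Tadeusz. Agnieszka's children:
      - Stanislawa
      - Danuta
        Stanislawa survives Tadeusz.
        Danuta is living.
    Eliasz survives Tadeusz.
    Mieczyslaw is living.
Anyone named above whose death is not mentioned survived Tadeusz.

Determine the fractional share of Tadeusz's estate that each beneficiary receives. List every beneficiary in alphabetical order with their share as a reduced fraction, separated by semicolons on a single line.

Danuta 1/10; Eliasz 1/5; Mieczyslaw 1/5; Oleg 1/5; Stanislawa 1/10; Waclaw 1/5

There is no surviving spouse, so the entire estate passes to Tadeusz's descendants per stirpes.
The estate is divided into 5 equal shares of 1/5 among Oleg, Agnieszka, Eliasz, Mieczyslaw, Waclaw.
Oleg is living and takes 1/5.
Agnieszka predeceased; the 1/5 allotted to Agnieszka's branch passes to Agnieszka's issue by representation.
The 1/5 is divided into 2 equal shares of 1/10 among Stanislawa, Danuta.
Stanislawa is living and takes 1/10.
Danuta is living and takes 1/10.
Eliasz is living and takes 1/5.
Mieczyslaw is living and takes 1/5.
Waclaw is living and takes 1/5.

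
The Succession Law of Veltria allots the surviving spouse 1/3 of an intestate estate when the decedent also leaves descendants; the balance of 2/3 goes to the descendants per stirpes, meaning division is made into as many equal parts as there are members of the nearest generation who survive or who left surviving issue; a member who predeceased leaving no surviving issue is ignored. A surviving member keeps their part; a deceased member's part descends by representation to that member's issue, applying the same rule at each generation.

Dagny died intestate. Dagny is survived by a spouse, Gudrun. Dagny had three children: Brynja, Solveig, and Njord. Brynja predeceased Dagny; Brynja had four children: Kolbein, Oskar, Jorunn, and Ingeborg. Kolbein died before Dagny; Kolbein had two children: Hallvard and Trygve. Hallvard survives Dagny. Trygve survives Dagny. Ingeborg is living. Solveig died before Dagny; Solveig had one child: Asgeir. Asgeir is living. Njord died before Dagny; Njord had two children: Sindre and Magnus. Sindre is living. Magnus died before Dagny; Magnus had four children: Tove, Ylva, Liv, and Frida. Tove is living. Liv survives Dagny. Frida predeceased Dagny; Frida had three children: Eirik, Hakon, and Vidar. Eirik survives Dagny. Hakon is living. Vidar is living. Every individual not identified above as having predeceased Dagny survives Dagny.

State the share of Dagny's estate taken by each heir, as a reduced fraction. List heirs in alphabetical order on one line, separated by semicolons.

Gudrun, as surviving spouse, takes 1/3.
The remaining 2/3 passes to Dagny's descendants per stirpes.
The 2/3 is divided into 3 equal shares of 2/9 among Brynja, Solveig, Njord.
Brynja predeceased; the 2/9 allotted to Brynja's branch passes to Brynja's issue by representation.
The 2/9 is divided into 4 equal shares of 1/18 among Kolbein, Oskar, Jorunn, Ingeborg.
Kolbein predeceased; the 1/18 allotted to Kolbein's branch passes to Kolbein's issue by representation.
The 1/18 is divided into 2 equal shares of 1/36 among Hallvard, Trygve.
Hallvard is living and takes 1/36.
Trygve is living and takes 1/36.
Oskar is living and takes 1/18.
Jorunn is living and takes 1/18.
Ingeborg is living and takes 1/18.
Solveig predeceased; the 2/9 allotted to Solveig's branch passes to Solveig's issue by representation.
Asgeir is the sole taker at this level and receives the full 2/9.
Njord predeceased; the 2/9 allotted to Njord's branch passes to Njord's issue by representation.
The 2/9 is divided into 2 equal shares of 1/9 among Sindre, Magnus.
Sindre is living and takes 1/9.
Magnus predeceased; the 1/9 allotted to Magnus's branch passes to Magnus's issue by representation.
The 1/9 is divided into 4 equal shares of 1/36 among Tove, Ylva, Liv, Frida.
Tove is living and takes 1/36.
Ylva is living and takes 1/36.
Liv is living and takes 1/36.
Frida predeceased; the 1/36 allotted to Frida's branch passes to Frida's issue by representation.
The 1/36 is divided into 3 equal shares of 1/108 among Eirik, Hakon, Vidar.
Eirik is living and takes 1/108.
Hakon is living and takes 1/108.
Vidar is living and takes 1/108.

Asgeir 2/9; Eirik 1/108; Gudrun 1/3; Hakon 1/108; Hallvard 1/36; Ingeborg 1/18; Jorunn 1/18; Liv 1/36; Oskar 1/18; Sindre 1/9; Tove 1/36; Trygve 1/36; Vidar 1/108; Ylva 1/36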